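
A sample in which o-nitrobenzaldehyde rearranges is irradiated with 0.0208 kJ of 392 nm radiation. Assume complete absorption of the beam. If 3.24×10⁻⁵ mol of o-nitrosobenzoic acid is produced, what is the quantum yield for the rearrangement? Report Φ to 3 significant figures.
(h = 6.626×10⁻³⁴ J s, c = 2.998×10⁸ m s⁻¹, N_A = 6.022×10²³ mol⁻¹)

Φ = 0.475

Photon energy at 392 nm: hc/λ = (6.626×10⁻³⁴)(2.998×10⁸)/(392×10⁻⁹) = 5.068×10⁻¹⁹ J.
Incident energy: 0.0208 kJ = 20.8 J.
Photons incident: 20.8 / 5.068×10⁻¹⁹ = 4.104×10¹⁹, i.e. 4.104×10¹⁹/6.022×10²³ = 6.815×10⁻⁵ mol.
Φ = 3.24×10⁻⁵ mol / 6.815×10⁻⁵ mol photons = 0.475.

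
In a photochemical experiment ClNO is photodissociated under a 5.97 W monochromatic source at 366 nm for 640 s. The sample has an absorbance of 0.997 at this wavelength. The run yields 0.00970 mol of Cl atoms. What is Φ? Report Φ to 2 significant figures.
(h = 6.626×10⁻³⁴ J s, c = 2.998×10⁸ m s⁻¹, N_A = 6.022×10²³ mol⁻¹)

Photon energy at 366 nm: hc/λ = (6.626×10⁻³⁴)(2.998×10⁸)/(366×10⁻⁹) = 5.428×10⁻¹⁹ J.
Energy delivered: (5.97 W)(640 s) = 3821 J.
Photons incident: 3821 / 5.428×10⁻¹⁹ = 7.039×10²¹, i.e. 7.039×10²¹/6.022×10²³ = 0.01169 mol.
Fraction absorbed: 1 − 10^(−0.997) = 0.8993.
Photons absorbed: 0.8993 × 0.01169 = 0.01051 mol.
Φ = 0.00970 mol / 0.01051 mol photons = 0.92.

Φ = 0.92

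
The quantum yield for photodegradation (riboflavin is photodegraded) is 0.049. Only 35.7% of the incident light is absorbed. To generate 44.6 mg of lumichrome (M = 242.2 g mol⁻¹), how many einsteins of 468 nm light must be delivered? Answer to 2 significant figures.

0.011 einstein

Product: 44.6 mg / 242.2 g mol⁻¹ = 1.841e-4 mol.
Photons that must be absorbed: 1.841e-4 / 0.049 = 0.003757 mol.
Incident photons needed: 0.003757 / 0.357 = 0.01052 mol.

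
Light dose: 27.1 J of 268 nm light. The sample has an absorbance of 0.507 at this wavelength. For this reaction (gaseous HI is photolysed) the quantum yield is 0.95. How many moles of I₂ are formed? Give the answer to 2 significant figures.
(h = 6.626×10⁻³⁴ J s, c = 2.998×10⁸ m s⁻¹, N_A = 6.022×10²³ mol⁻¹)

4.0×10⁻⁵ mol

Photon energy at 268 nm: hc/λ = (6.626×10⁻³⁴)(2.998×10⁸)/(268×10⁻⁹) = 7.412×10⁻¹⁹ J.
Photons incident: 27.1 / 7.412×10⁻¹⁹ = 3.656×10¹⁹, i.e. 3.656×10¹⁹/6.022×10²³ = 6.071×10⁻⁵ mol.
Fraction absorbed: 1 − 10^(−0.507) = 0.6888.
Photons absorbed: 0.6888 × 6.071×10⁻⁵ = 4.182×10⁻⁵ mol.
Product: Φ × n_abs = 0.95 × 4.182×10⁻⁵ = 3.973×10⁻⁵ mol.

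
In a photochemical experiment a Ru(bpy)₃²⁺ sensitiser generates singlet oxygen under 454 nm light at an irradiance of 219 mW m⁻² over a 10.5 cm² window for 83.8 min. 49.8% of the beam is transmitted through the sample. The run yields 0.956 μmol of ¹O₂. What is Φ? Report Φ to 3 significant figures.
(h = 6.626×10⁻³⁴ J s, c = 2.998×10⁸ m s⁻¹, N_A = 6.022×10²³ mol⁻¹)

Product: 0.956 μmol = 9.56×10⁻⁷ mol.
Photon energy at 454 nm: hc/λ = (6.626×10⁻³⁴)(2.998×10⁸)/(454×10⁻⁹) = 4.375×10⁻¹⁹ J.
Energy delivered: (219 mW m⁻²)(10.5×10⁻⁴ m²)(5028 s) = 1.156 J.
Photons incident: 1.156 / 4.375×10⁻¹⁹ = 2.642×10¹⁸, i.e. 2.642×10¹⁸/6.022×10²³ = 4.387×10⁻⁶ mol.
Fraction absorbed: 1 − 49.8/100 = 0.5020.
Photons absorbed: 0.5020 × 4.387×10⁻⁶ = 2.202×10⁻⁶ mol.
Φ = 9.56×10⁻⁷ mol / 2.202×10⁻⁶ mol photons = 0.434.

Φ = 0.434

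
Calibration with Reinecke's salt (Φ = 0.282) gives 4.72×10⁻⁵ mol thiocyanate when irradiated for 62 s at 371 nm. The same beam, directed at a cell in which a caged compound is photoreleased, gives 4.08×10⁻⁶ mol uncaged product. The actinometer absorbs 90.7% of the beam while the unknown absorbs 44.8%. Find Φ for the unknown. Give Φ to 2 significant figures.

Photons absorbed by the actinometer: 4.72×10⁻⁵ / 0.282 = 1.674×10⁻⁴ mol.
Incident flux: 1.674×10⁻⁴ / 0.907 = 1.846×10⁻⁴ einstein.
Absorbed by unknown: 0.448 × 1.846×10⁻⁴ = 8.270×10⁻⁵ mol.
Φ(unknown) = 4.08×10⁻⁶ / 8.270×10⁻⁵ = 0.049.

Φ = 0.049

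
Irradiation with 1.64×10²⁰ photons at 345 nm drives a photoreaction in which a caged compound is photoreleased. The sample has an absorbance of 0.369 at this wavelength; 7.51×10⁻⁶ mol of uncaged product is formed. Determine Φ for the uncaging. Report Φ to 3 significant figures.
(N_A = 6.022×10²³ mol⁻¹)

Φ = 0.0482

Moles of photons: 1.64×10²⁰ / 6.022×10²³ = 2.723×10⁻⁴ mol.
Fraction absorbed: 1 − 10^(−0.369) = 0.5724.
Photons absorbed: 0.5724 × 2.723×10⁻⁴ = 1.559×10⁻⁴ mol.
Φ = 7.51×10⁻⁶ mol / 1.559×10⁻⁴ mol photons = 0.0482.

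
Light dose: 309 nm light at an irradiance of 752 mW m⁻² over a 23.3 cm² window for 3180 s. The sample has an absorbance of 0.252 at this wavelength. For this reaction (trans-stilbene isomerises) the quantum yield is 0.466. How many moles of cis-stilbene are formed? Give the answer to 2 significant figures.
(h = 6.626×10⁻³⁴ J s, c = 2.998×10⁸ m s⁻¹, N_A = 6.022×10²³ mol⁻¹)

3.0×10⁻⁶ mol

Photon energy at 309 nm: hc/λ = (6.626×10⁻³⁴)(2.998×10⁸)/(309×10⁻⁹) = 6.429×10⁻¹⁹ J.
Energy delivered: (752 mW m⁻²)(23.3×10⁻⁴ m²)(3180 s) = 5.572 J.
Photons incident: 5.572 / 6.429×10⁻¹⁹ = 8.667×10¹⁸, i.e. 8.667×10¹⁸/6.022×10²³ = 1.439×10⁻⁵ mol.
Fraction absorbed: 1 − 10^(−0.252) = 0.4402.
Photons absorbed: 0.4402 × 1.439×10⁻⁵ = 6.334×10⁻⁶ mol.
Product: Φ × n_abs = 0.466 × 6.334×10⁻⁶ = 2.952×10⁻⁶ mol.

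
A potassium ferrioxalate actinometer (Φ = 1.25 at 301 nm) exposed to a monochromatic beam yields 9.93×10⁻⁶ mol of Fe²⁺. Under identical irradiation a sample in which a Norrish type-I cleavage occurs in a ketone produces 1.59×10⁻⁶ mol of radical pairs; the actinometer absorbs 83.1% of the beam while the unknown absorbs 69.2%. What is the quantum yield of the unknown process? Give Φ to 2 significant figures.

Photons absorbed by the actinometer: 9.93×10⁻⁶ / 1.25 = 7.944×10⁻⁶ mol.
Incident flux: 7.944×10⁻⁶ / 0.831 = 9.560×10⁻⁶ einstein.
Absorbed by unknown: 0.692 × 9.560×10⁻⁶ = 6.616×10⁻⁶ mol.
Φ(unknown) = 1.59×10⁻⁶ / 6.616×10⁻⁶ = 0.24.

Φ = 0.24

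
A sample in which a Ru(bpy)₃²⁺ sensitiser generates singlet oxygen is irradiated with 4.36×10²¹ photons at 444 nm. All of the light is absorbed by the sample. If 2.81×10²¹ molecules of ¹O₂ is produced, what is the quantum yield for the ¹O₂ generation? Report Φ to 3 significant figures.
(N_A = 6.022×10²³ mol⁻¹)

Φ = 0.644

Product: 2.81×10²¹ / 6.022×10²³ = 0.004666 mol.
Moles of photons: 4.36×10²¹ / 6.022×10²³ = 0.007240 mol.
Φ = 0.004666 mol / 0.007240 mol photons = 0.644.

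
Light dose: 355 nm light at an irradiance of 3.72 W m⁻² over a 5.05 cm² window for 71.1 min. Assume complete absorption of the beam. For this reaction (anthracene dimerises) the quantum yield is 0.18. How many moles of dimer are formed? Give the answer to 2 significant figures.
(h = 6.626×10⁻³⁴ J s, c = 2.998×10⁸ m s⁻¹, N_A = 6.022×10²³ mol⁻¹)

4.3×10⁻⁶ mol

Photon energy at 355 nm: hc/λ = (6.626×10⁻³⁴)(2.998×10⁸)/(355×10⁻⁹) = 5.596×10⁻¹⁹ J.
Energy delivered: (3.72 W m⁻²)(5.05×10⁻⁴ m²)(4266 s) = 8.014 J.
Photons incident: 8.014 / 5.596×10⁻¹⁹ = 1.432×10¹⁹, i.e. 1.432×10¹⁹/6.022×10²³ = 2.378×10⁻⁵ mol.
Product: Φ × n_abs = 0.18 × 2.378×10⁻⁵ = 4.280×10⁻⁶ mol.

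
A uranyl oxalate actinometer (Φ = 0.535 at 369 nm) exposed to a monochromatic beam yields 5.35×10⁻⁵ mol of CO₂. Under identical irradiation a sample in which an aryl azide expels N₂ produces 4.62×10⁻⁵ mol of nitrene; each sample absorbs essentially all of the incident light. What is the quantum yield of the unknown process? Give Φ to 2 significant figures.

Φ = 0.46

Photons absorbed by the actinometer: 5.35×10⁻⁵ / 0.535 = 1.000×10⁻⁴ mol.
Φ(unknown) = 4.62×10⁻⁵ / 1.000×10⁻⁴ = 0.46.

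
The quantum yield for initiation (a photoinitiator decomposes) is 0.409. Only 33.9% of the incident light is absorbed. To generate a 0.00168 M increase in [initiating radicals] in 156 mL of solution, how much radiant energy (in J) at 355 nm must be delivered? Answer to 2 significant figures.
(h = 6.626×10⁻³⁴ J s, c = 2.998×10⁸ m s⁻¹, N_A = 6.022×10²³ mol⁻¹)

Product: (0.00168 M)(0.156 L) = 2.621×10⁻⁴ mol.
Photons that must be absorbed: 2.621×10⁻⁴ / 0.409 = 6.408×10⁻⁴ mol.
Incident photons needed: 6.408×10⁻⁴ / 0.339 = 0.001890 mol.
Photon energy: hc/λ = 5.596×10⁻¹⁹ J; per mole, 3.370×10⁵ J mol⁻¹.
Energy required: 0.001890 × 3.370×10⁵ = 640 J.

640 J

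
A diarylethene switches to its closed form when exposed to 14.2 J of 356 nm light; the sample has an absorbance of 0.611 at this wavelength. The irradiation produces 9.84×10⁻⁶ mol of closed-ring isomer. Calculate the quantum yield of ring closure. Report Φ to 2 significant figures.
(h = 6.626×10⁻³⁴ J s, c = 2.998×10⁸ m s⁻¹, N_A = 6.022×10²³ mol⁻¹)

Φ = 0.31

Photon energy at 356 nm: hc/λ = (6.626×10⁻³⁴)(2.998×10⁸)/(356×10⁻⁹) = 5.580×10⁻¹⁹ J.
Photons incident: 14.2 / 5.580×10⁻¹⁹ = 2.545×10¹⁹, i.e. 2.545×10¹⁹/6.022×10²³ = 4.226×10⁻⁵ mol.
Fraction absorbed: 1 − 10^(−0.611) = 0.7551.
Photons absorbed: 0.7551 × 4.226×10⁻⁵ = 3.191×10⁻⁵ mol.
Φ = 9.84×10⁻⁶ mol / 3.191×10⁻⁵ mol photons = 0.31.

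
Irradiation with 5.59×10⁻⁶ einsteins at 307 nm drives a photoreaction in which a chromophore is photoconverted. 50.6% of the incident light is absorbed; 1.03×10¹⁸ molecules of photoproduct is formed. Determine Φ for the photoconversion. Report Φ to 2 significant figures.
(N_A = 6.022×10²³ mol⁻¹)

Product: 1.03×10¹⁸ / 6.022×10²³ = 1.710×10⁻⁶ mol.
Photons absorbed: 0.506 × 5.59×10⁻⁶ = 2.829×10⁻⁶ mol.
Φ = 1.710×10⁻⁶ mol / 2.829×10⁻⁶ mol photons = 0.60.

Φ = 0.60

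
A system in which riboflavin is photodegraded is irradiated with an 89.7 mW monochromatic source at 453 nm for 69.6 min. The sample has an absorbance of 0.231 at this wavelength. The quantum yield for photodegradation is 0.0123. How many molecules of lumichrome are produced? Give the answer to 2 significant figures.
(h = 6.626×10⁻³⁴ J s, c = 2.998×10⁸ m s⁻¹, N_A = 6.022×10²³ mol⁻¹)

4.3×10¹⁸ molecules

Photon energy at 453 nm: hc/λ = (6.626×10⁻³⁴)(2.998×10⁸)/(453×10⁻⁹) = 4.385×10⁻¹⁹ J.
Energy delivered: (89.7 mW)(4176 s) = 374.6 J.
Photons incident: 374.6 / 4.385×10⁻¹⁹ = 8.543×10²⁰, i.e. 8.543×10²⁰/6.022×10²³ = 0.001419 mol.
Fraction absorbed: 1 − 10^(−0.231) = 0.4125.
Photons absorbed: 0.4125 × 0.001419 = 5.853×10⁻⁴ mol.
Product: Φ × n_abs = 0.0123 × 5.853×10⁻⁴ = 7.199×10⁻⁶ mol.
As a count: 7.199×10⁻⁶ × 6.022×10²³ = 4.3×10¹⁸.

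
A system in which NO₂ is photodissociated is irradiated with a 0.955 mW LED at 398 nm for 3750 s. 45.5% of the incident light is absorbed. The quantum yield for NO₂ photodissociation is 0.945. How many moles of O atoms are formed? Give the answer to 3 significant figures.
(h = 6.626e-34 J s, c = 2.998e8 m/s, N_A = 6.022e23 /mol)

Photon energy at 398 nm: hc/λ = (6.626e-34)(2.998e8)/(398e-9) = 4.991e-19 J.
Energy delivered: (0.955 mW)(3750 s) = 3.581 J.
Photons incident: 3.581 / 4.991e-19 = 7.175e18, i.e. 7.175e18/6.022e23 = 1.191e-5 mol.
Photons absorbed: 0.455 × 1.191e-5 = 5.419e-6 mol.
Product: Φ × n_abs = 0.945 × 5.419e-6 = 5.121e-6 mol.

5.12e-6 mol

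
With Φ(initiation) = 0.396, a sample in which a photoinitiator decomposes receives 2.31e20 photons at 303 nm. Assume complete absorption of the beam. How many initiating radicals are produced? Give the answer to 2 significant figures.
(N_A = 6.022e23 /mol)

9.1e19 initiating radicals

Moles of photons: 2.31e20 / 6.022e23 = 3.836e-4 mol.
Product: Φ × n_abs = 0.396 × 3.836e-4 = 1.519e-4 mol.
As a count: 1.519e-4 × 6.022e23 = 9.1e19.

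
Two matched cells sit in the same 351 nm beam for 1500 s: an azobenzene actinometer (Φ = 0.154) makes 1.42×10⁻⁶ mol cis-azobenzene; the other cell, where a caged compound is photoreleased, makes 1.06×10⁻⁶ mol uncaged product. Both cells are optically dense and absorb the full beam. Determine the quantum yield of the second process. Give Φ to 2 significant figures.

Photons absorbed by the actinometer: 1.42×10⁻⁶ / 0.154 = 9.221×10⁻⁶ mol.
Φ(unknown) = 1.06×10⁻⁶ / 9.221×10⁻⁶ = 0.11.

Φ = 0.11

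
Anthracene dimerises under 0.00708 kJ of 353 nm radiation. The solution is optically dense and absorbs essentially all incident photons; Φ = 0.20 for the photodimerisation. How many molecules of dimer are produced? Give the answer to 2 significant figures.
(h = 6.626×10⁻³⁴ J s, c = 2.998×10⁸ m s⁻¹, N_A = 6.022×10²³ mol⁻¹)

Photon energy at 353 nm: hc/λ = (6.626×10⁻³⁴)(2.998×10⁸)/(353×10⁻⁹) = 5.627×10⁻¹⁹ J.
Incident energy: 0.00708 kJ = 7.08 J.
Photons incident: 7.08 / 5.627×10⁻¹⁹ = 1.258×10¹⁹, i.e. 1.258×10¹⁹/6.022×10²³ = 2.089×10⁻⁵ mol.
Product: Φ × n_abs = 0.20 × 2.089×10⁻⁵ = 4.178×10⁻⁶ mol.
As a count: 4.178×10⁻⁶ × 6.022×10²³ = 2.5×10¹⁸.

2.5×10¹⁸ molecules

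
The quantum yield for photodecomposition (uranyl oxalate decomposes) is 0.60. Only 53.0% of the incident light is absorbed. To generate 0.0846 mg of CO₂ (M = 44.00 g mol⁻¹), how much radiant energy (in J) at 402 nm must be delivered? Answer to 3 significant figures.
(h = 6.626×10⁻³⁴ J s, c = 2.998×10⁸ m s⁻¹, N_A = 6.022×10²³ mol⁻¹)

Product: 0.0846 mg / 44.00 g mol⁻¹ = 1.923×10⁻⁶ mol.
Photons that must be absorbed: 1.923×10⁻⁶ / 0.60 = 3.205×10⁻⁶ mol.
Incident photons needed: 3.205×10⁻⁶ / 0.530 = 6.047×10⁻⁶ mol.
Photon energy: hc/λ = 4.941×10⁻¹⁹ J; per mole, 2.975×10⁵ J mol⁻¹.
Energy required: 6.047×10⁻⁶ × 2.975×10⁵ = 1.80 J.

1.80 J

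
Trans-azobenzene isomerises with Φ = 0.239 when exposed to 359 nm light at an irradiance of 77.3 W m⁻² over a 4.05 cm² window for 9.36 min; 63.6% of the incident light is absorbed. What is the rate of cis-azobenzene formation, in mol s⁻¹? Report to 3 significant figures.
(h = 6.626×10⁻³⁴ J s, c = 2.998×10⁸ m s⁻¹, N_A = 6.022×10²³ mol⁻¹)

1.43×10⁻⁸ mol s⁻¹

Photon energy at 359 nm: hc/λ = (6.626×10⁻³⁴)(2.998×10⁸)/(359×10⁻⁹) = 5.533×10⁻¹⁹ J.
Energy delivered: (77.3 W m⁻²)(4.05×10⁻⁴ m²)(561.6 s) = 17.58 J.
Photons incident: 17.58 / 5.533×10⁻¹⁹ = 3.177×10¹⁹, i.e. 3.177×10¹⁹/6.022×10²³ = 5.276×10⁻⁵ mol.
Photons absorbed: 0.636 × 5.276×10⁻⁵ = 3.356×10⁻⁵ mol.
Product formed: 0.239 × 3.356×10⁻⁵ = 8.021×10⁻⁶ mol.
Rate: 8.021×10⁻⁶ / 561.6 s = 1.43×10⁻⁸ mol s⁻¹.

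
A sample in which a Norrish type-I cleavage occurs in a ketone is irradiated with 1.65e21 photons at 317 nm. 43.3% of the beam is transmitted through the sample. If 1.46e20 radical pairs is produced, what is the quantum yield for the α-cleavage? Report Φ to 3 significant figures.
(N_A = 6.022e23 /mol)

Product: 1.46e20 / 6.022e23 = 2.424e-4 mol.
Moles of photons: 1.65e21 / 6.022e23 = 0.002740 mol.
Fraction absorbed: 1 − 43.3/100 = 0.5670.
Photons absorbed: 0.5670 × 0.002740 = 0.001554 mol.
Φ = 2.424e-4 mol / 0.001554 mol photons = 0.156.

Φ = 0.156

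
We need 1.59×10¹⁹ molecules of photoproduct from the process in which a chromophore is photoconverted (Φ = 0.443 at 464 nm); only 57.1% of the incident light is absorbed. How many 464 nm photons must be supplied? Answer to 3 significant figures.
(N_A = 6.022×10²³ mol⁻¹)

Product: 1.59×10¹⁹ / 6.022×10²³ = 2.640×10⁻⁵ mol.
Photons that must be absorbed: 2.640×10⁻⁵ / 0.443 = 5.959×10⁻⁵ mol.
Incident photons needed: 5.959×10⁻⁵ / 0.571 = 1.044×10⁻⁴ mol.
Photon count: 1.044×10⁻⁴ × 6.022×10²³ = 6.29×10¹⁹.

6.29×10¹⁹ photons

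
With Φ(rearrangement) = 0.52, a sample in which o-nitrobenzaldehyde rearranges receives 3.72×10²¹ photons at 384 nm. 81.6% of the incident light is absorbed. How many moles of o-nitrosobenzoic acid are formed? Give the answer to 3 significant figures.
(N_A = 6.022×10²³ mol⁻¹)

0.00262 mol

Moles of photons: 3.72×10²¹ / 6.022×10²³ = 0.006177 mol.
Photons absorbed: 0.816 × 0.006177 = 0.005040 mol.
Product: Φ × n_abs = 0.52 × 0.005040 = 0.002621 mol.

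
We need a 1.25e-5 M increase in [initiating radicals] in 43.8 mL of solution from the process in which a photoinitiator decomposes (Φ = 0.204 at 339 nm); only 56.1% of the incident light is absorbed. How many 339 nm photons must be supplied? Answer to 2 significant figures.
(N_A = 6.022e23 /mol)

2.9e18 photons

Product: (1.25e-5 M)(0.0438 L) = 5.475e-7 mol.
Photons that must be absorbed: 5.475e-7 / 0.204 = 2.684e-6 mol.
Incident photons needed: 2.684e-6 / 0.561 = 4.784e-6 mol.
Photon count: 4.784e-6 × 6.022e23 = 2.9e18.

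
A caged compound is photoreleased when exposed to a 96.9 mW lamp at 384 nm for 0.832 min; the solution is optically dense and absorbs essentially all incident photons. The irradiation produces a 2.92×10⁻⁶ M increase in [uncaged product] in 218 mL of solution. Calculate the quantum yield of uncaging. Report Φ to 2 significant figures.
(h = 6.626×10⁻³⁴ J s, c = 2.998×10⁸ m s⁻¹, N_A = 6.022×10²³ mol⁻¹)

Product: (2.92×10⁻⁶ M)(0.218 L) = 6.366×10⁻⁷ mol.
Photon energy at 384 nm: hc/λ = (6.626×10⁻³⁴)(2.998×10⁸)/(384×10⁻⁹) = 5.173×10⁻¹⁹ J.
Energy delivered: (96.9 mW)(49.92 s) = 4.837 J.
Photons incident: 4.837 / 5.173×10⁻¹⁹ = 9.350×10¹⁸, i.e. 9.350×10¹⁸/6.022×10²³ = 1.553×10⁻⁵ mol.
Φ = 6.366×10⁻⁷ mol / 1.553×10⁻⁵ mol photons = 0.041.

Φ = 0.041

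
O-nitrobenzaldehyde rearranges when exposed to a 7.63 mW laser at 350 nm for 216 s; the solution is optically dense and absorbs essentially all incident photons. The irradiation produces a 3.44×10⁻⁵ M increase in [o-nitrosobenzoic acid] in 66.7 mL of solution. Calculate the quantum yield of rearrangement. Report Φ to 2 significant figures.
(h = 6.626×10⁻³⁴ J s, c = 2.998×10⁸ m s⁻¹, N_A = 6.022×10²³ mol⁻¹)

Φ = 0.48

Product: (3.44×10⁻⁵ M)(0.0667 L) = 2.294×10⁻⁶ mol.
Photon energy at 350 nm: hc/λ = (6.626×10⁻³⁴)(2.998×10⁸)/(350×10⁻⁹) = 5.676×10⁻¹⁹ J.
Energy delivered: (7.63 mW)(216 s) = 1.648 J.
Photons incident: 1.648 / 5.676×10⁻¹⁹ = 2.903×10¹⁸, i.e. 2.903×10¹⁸/6.022×10²³ = 4.821×10⁻⁶ mol.
Φ = 2.294×10⁻⁶ mol / 4.821×10⁻⁶ mol photons = 0.48.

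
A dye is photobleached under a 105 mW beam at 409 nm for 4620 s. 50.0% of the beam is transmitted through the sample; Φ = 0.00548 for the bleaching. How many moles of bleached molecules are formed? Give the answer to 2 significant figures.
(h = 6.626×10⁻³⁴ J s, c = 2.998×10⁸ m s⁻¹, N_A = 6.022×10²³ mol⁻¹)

4.5×10⁻⁶ mol

Photon energy at 409 nm: hc/λ = (6.626×10⁻³⁴)(2.998×10⁸)/(409×10⁻⁹) = 4.857×10⁻¹⁹ J.
Energy delivered: (105 mW)(4620 s) = 485.1 J.
Photons incident: 485.1 / 4.857×10⁻¹⁹ = 9.988×10²⁰, i.e. 9.988×10²⁰/6.022×10²³ = 0.001659 mol.
Fraction absorbed: 1 − 50.0/100 = 0.5000.
Photons absorbed: 0.5000 × 0.001659 = 8.295×10⁻⁴ mol.
Product: Φ × n_abs = 0.00548 × 8.295×10⁻⁴ = 4.546×10⁻⁶ mol.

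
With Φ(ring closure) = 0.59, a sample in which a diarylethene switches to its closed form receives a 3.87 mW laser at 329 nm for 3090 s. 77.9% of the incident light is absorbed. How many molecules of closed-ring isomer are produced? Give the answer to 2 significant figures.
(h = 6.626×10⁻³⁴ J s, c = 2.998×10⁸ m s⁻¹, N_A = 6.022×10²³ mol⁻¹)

Photon energy at 329 nm: hc/λ = (6.626×10⁻³⁴)(2.998×10⁸)/(329×10⁻⁹) = 6.038×10⁻¹⁹ J.
Energy delivered: (3.87 mW)(3090 s) = 11.96 J.
Photons incident: 11.96 / 6.038×10⁻¹⁹ = 1.981×10¹⁹, i.e. 1.981×10¹⁹/6.022×10²³ = 3.290×10⁻⁵ mol.
Photons absorbed: 0.779 × 3.290×10⁻⁵ = 2.563×10⁻⁵ mol.
Product: Φ × n_abs = 0.59 × 2.563×10⁻⁵ = 1.512×10⁻⁵ mol.
As a count: 1.512×10⁻⁵ × 6.022×10²³ = 9.1×10¹⁸.

9.1×10¹⁸ molecules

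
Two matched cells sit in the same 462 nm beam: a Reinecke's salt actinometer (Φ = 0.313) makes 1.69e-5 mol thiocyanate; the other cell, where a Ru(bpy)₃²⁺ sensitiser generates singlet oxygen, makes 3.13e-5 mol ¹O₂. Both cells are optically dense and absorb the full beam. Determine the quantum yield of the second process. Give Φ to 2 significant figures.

Φ = 0.58

Photons absorbed by the actinometer: 1.69e-5 / 0.313 = 5.399e-5 mol.
Φ(unknown) = 3.13e-5 / 5.399e-5 = 0.58.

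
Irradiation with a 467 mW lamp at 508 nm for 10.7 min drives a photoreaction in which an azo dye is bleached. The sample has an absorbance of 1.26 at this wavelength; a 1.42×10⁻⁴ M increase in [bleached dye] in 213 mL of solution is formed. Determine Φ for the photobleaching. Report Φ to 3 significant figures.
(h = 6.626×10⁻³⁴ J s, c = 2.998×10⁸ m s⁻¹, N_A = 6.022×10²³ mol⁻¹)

Product: (1.42×10⁻⁴ M)(0.213 L) = 3.025×10⁻⁵ mol.
Photon energy at 508 nm: hc/λ = (6.626×10⁻³⁴)(2.998×10⁸)/(508×10⁻⁹) = 3.910×10⁻¹⁹ J.
Energy delivered: (467 mW)(642 s) = 299.8 J.
Photons incident: 299.8 / 3.910×10⁻¹⁹ = 7.668×10²⁰, i.e. 7.668×10²⁰/6.022×10²³ = 0.001273 mol.
Fraction absorbed: 1 − 10^(−1.26) = 0.9450.
Photons absorbed: 0.9450 × 0.001273 = 0.001203 mol.
Φ = 3.025×10⁻⁵ mol / 0.001203 mol photons = 0.0251.

Φ = 0.0251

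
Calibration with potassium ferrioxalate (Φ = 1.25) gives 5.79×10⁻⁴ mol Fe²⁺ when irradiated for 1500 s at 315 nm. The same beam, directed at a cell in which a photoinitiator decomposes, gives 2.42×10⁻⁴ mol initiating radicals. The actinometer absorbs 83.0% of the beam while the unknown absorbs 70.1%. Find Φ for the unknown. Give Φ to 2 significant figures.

Φ = 0.62

Photons absorbed by the actinometer: 5.79×10⁻⁴ / 1.25 = 4.632×10⁻⁴ mol.
Incident flux: 4.632×10⁻⁴ / 0.830 = 5.581×10⁻⁴ einstein.
Absorbed by unknown: 0.701 × 5.581×10⁻⁴ = 3.912×10⁻⁴ mol.
Φ(unknown) = 2.42×10⁻⁴ / 3.912×10⁻⁴ = 0.62.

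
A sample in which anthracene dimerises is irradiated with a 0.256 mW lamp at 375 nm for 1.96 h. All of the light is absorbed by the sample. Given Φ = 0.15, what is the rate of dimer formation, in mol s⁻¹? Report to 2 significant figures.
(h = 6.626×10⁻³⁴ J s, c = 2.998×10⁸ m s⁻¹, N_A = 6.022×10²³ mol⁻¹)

1.2×10⁻¹⁰ mol s⁻¹

Photon energy at 375 nm: hc/λ = (6.626×10⁻³⁴)(2.998×10⁸)/(375×10⁻⁹) = 5.297×10⁻¹⁹ J.
Energy delivered: (0.256 mW)(7056 s) = 1.806 J.
Photons incident: 1.806 / 5.297×10⁻¹⁹ = 3.409×10¹⁸, i.e. 3.409×10¹⁸/6.022×10²³ = 5.661×10⁻⁶ mol.
Product formed: 0.15 × 5.661×10⁻⁶ = 8.492×10⁻⁷ mol.
Rate: 8.492×10⁻⁷ / 7056 s = 1.2×10⁻¹⁰ mol s⁻¹.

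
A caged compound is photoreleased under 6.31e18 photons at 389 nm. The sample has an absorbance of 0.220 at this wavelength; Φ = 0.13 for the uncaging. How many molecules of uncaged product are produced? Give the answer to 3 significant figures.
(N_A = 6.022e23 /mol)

3.26e17 molecules

Moles of photons: 6.31e18 / 6.022e23 = 1.048e-5 mol.
Fraction absorbed: 1 − 10^(−0.220) = 0.3974.
Photons absorbed: 0.3974 × 1.048e-5 = 4.165e-6 mol.
Product: Φ × n_abs = 0.13 × 4.165e-6 = 5.415e-7 mol.
As a count: 5.415e-7 × 6.022e23 = 3.26e17.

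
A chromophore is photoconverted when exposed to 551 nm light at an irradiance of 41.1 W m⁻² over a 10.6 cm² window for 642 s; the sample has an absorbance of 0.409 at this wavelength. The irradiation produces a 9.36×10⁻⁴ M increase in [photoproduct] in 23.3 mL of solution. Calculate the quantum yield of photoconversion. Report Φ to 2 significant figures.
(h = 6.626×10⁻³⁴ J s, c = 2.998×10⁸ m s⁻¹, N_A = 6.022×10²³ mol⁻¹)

Product: (9.36×10⁻⁴ M)(0.0233 L) = 2.181×10⁻⁵ mol.
Photon energy at 551 nm: hc/λ = (6.626×10⁻³⁴)(2.998×10⁸)/(551×10⁻⁹) = 3.605×10⁻¹⁹ J.
Energy delivered: (41.1 W m⁻²)(10.6×10⁻⁴ m²)(642 s) = 27.97 J.
Photons incident: 27.97 / 3.605×10⁻¹⁹ = 7.759×10¹⁹, i.e. 7.759×10¹⁹/6.022×10²³ = 1.288×10⁻⁴ mol.
Fraction absorbed: 1 − 10^(−0.409) = 0.6101.
Photons absorbed: 0.6101 × 1.288×10⁻⁴ = 7.858×10⁻⁵ mol.
Φ = 2.181×10⁻⁵ mol / 7.858×10⁻⁵ mol photons = 0.28.

Φ = 0.28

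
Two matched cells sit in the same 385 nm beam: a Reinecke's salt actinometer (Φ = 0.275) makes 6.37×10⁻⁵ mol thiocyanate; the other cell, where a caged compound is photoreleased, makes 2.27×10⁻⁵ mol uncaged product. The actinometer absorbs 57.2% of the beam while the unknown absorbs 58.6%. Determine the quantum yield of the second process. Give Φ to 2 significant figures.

Photons absorbed by the actinometer: 6.37×10⁻⁵ / 0.275 = 2.316×10⁻⁴ mol.
Incident flux: 2.316×10⁻⁴ / 0.572 = 4.049×10⁻⁴ einstein.
Absorbed by unknown: 0.586 × 4.049×10⁻⁴ = 2.373×10⁻⁴ mol.
Φ(unknown) = 2.27×10⁻⁵ / 2.373×10⁻⁴ = 0.096.

Φ = 0.096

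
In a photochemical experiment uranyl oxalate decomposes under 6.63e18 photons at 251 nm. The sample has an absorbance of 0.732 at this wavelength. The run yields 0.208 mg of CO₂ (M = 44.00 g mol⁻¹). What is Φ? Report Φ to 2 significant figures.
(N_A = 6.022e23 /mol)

Φ = 0.53

Product: 0.208 mg / 44.00 g mol⁻¹ = 4.727e-6 mol.
Moles of photons: 6.63e18 / 6.022e23 = 1.101e-5 mol.
Fraction absorbed: 1 − 10^(−0.732) = 0.8146.
Photons absorbed: 0.8146 × 1.101e-5 = 8.969e-6 mol.
Φ = 4.727e-6 mol / 8.969e-6 mol photons = 0.53.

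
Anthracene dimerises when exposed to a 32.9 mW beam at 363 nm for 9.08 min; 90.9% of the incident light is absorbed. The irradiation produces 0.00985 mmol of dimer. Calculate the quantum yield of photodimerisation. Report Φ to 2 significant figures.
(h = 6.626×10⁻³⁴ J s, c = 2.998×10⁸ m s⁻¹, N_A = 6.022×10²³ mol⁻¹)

Product: 0.00985 mmol = 9.85×10⁻⁶ mol.
Photon energy at 363 nm: hc/λ = (6.626×10⁻³⁴)(2.998×10⁸)/(363×10⁻⁹) = 5.472×10⁻¹⁹ J.
Energy delivered: (32.9 mW)(544.8 s) = 17.92 J.
Photons incident: 17.92 / 5.472×10⁻¹⁹ = 3.275×10¹⁹, i.e. 3.275×10¹⁹/6.022×10²³ = 5.438×10⁻⁵ mol.
Photons absorbed: 0.909 × 5.438×10⁻⁵ = 4.943×10⁻⁵ mol.
Φ = 9.85×10⁻⁶ mol / 4.943×10⁻⁵ mol photons = 0.20.

Φ = 0.20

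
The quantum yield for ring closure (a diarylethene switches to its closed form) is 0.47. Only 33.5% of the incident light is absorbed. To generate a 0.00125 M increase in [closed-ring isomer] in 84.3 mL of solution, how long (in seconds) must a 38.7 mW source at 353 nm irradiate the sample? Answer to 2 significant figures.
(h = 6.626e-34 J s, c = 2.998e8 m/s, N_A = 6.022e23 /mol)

Product: (0.00125 M)(0.0843 L) = 1.054e-4 mol.
Photons that must be absorbed: 1.054e-4 / 0.47 = 2.243e-4 mol.
Incident photons needed: 2.243e-4 / 0.335 = 6.696e-4 mol.
Photon energy: hc/λ = 5.627e-19 J; per mole, 3.389e5 J mol⁻¹.
Energy required: 6.696e-4 × 3.389e5 = 226.9 J.
Time: 226.9 J / 0.0387 W = 5900 s.

t ≈ 5900 s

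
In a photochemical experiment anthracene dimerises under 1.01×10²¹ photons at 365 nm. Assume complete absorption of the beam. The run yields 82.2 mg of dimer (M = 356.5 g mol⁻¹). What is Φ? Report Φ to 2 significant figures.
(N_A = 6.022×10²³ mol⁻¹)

Product: 82.2 mg / 356.5 g mol⁻¹ = 2.306×10⁻⁴ mol.
Moles of photons: 1.01×10²¹ / 6.022×10²³ = 0.001677 mol.
Φ = 2.306×10⁻⁴ mol / 0.001677 mol photons = 0.14.

Φ = 0.14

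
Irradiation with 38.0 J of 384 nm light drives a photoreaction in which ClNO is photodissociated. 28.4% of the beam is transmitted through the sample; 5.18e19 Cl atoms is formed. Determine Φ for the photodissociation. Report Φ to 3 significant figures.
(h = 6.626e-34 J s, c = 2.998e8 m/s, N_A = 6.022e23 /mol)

Φ = 0.985

Product: 5.18e19 / 6.022e23 = 8.602e-5 mol.
Photon energy at 384 nm: hc/λ = (6.626e-34)(2.998e8)/(384e-9) = 5.173e-19 J.
Photons incident: 38.0 / 5.173e-19 = 7.346e19, i.e. 7.346e19/6.022e23 = 1.220e-4 mol.
Fraction absorbed: 1 − 28.4/100 = 0.7160.
Photons absorbed: 0.7160 × 1.220e-4 = 8.735e-5 mol.
Φ = 8.602e-5 mol / 8.735e-5 mol photons = 0.985.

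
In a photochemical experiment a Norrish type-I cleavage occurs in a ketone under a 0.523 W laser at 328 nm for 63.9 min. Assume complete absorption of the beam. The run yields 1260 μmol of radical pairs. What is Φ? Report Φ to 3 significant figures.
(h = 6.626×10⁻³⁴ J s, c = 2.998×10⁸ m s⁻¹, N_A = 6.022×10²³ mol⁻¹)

Φ = 0.229

Product: 1260 μmol = 0.00126 mol.
Photon energy at 328 nm: hc/λ = (6.626×10⁻³⁴)(2.998×10⁸)/(328×10⁻⁹) = 6.056×10⁻¹⁹ J.
Energy delivered: (0.523 W)(3834 s) = 2005 J.
Photons incident: 2005 / 6.056×10⁻¹⁹ = 3.311×10²¹, i.e. 3.311×10²¹/6.022×10²³ = 0.005498 mol.
Φ = 0.00126 mol / 0.005498 mol photons = 0.229.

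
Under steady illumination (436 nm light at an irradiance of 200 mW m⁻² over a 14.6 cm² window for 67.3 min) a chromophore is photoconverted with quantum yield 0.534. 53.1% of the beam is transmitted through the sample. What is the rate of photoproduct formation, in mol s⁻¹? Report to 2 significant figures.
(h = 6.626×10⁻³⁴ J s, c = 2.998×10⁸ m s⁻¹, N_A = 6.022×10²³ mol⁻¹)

Photon energy at 436 nm: hc/λ = (6.626×10⁻³⁴)(2.998×10⁸)/(436×10⁻⁹) = 4.556×10⁻¹⁹ J.
Energy delivered: (200 mW m⁻²)(14.6×10⁻⁴ m²)(4038 s) = 1.179 J.
Photons incident: 1.179 / 4.556×10⁻¹⁹ = 2.588×10¹⁸, i.e. 2.588×10¹⁸/6.022×10²³ = 4.298×10⁻⁶ mol.
Fraction absorbed: 1 − 53.1/100 = 0.4690.
Photons absorbed: 0.4690 × 4.298×10⁻⁶ = 2.016×10⁻⁶ mol.
Product formed: 0.534 × 2.016×10⁻⁶ = 1.077×10⁻⁶ mol.
Rate: 1.077×10⁻⁶ / 4038 s = 2.7×10⁻¹⁰ mol s⁻¹.

2.7×10⁻¹⁰ mol s⁻¹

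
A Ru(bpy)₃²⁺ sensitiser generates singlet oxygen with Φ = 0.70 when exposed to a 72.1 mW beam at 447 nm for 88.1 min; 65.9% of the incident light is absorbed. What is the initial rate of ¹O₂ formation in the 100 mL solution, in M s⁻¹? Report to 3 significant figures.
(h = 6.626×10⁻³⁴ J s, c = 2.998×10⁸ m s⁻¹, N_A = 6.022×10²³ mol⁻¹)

1.24×10⁻⁶ M s⁻¹

Photon energy at 447 nm: hc/λ = (6.626×10⁻³⁴)(2.998×10⁸)/(447×10⁻⁹) = 4.444×10⁻¹⁹ J.
Energy delivered: (72.1 mW)(5286 s) = 381.1 J.
Photons incident: 381.1 / 4.444×10⁻¹⁹ = 8.576×10²⁰, i.e. 8.576×10²⁰/6.022×10²³ = 0.001424 mol.
Photons absorbed: 0.659 × 0.001424 = 9.384×10⁻⁴ mol.
Product formed: 0.70 × 9.384×10⁻⁴ = 6.569×10⁻⁴ mol.
Rate: 6.569×10⁻⁴ mol / (5286 s × 0.1 L) = 1.24×10⁻⁶ M s⁻¹.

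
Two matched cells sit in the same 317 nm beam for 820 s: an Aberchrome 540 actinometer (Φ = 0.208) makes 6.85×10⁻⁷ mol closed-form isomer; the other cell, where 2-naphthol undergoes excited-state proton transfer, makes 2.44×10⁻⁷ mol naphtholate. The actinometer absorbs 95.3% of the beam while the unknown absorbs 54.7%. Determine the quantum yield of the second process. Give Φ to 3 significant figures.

Photons absorbed by the actinometer: 6.85×10⁻⁷ / 0.208 = 3.293×10⁻⁶ mol.
Incident flux: 3.293×10⁻⁶ / 0.953 = 3.455×10⁻⁶ einstein.
Absorbed by unknown: 0.547 × 3.455×10⁻⁶ = 1.890×10⁻⁶ mol.
Φ(unknown) = 2.44×10⁻⁷ / 1.890×10⁻⁶ = 0.129.

Φ = 0.129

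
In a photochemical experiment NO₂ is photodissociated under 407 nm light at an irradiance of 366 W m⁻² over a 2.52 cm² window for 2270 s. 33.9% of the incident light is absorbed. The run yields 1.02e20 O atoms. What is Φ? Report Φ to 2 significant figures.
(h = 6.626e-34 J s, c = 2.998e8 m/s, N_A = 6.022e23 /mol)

Product: 1.02e20 / 6.022e23 = 1.694e-4 mol.
Photon energy at 407 nm: hc/λ = (6.626e-34)(2.998e8)/(407e-9) = 4.881e-19 J.
Energy delivered: (366 W m⁻²)(2.52e-4 m²)(2270 s) = 209.4 J.
Photons incident: 209.4 / 4.881e-19 = 4.290e20, i.e. 4.290e20/6.022e23 = 7.124e-4 mol.
Photons absorbed: 0.339 × 7.124e-4 = 2.415e-4 mol.
Φ = 1.694e-4 mol / 2.415e-4 mol photons = 0.70.

Φ = 0.70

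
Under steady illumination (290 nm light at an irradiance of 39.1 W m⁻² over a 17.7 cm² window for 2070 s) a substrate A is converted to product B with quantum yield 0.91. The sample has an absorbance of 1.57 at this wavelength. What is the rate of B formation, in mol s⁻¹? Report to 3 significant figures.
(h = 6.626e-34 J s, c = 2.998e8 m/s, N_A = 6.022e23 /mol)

1.49e-7 mol s⁻¹

Photon energy at 290 nm: hc/λ = (6.626e-34)(2.998e8)/(290e-9) = 6.850e-19 J.
Energy delivered: (39.1 W m⁻²)(17.7e-4 m²)(2070 s) = 143.3 J.
Photons incident: 143.3 / 6.850e-19 = 2.092e20, i.e. 2.092e20/6.022e23 = 3.474e-4 mol.
Fraction absorbed: 1 − 10^(−1.57) = 0.9731.
Photons absorbed: 0.9731 × 3.474e-4 = 3.381e-4 mol.
Product formed: 0.91 × 3.381e-4 = 3.077e-4 mol.
Rate: 3.077e-4 / 2070 s = 1.49e-7 mol s⁻¹.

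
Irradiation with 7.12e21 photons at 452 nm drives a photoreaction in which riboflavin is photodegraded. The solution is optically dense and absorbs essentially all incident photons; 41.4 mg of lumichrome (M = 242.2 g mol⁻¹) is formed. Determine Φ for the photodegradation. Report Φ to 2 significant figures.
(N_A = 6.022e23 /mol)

Φ = 0.014

Product: 41.4 mg / 242.2 g mol⁻¹ = 1.709e-4 mol.
Moles of photons: 7.12e21 / 6.022e23 = 0.01182 mol.
Φ = 1.709e-4 mol / 0.01182 mol photons = 0.014.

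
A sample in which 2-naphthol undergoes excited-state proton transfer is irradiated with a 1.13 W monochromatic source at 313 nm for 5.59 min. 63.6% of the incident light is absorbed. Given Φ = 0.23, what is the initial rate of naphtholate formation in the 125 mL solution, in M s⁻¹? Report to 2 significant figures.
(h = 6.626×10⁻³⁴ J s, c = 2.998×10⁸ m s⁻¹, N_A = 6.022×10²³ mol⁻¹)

3.5×10⁻⁶ M s⁻¹

Photon energy at 313 nm: hc/λ = (6.626×10⁻³⁴)(2.998×10⁸)/(313×10⁻⁹) = 6.347×10⁻¹⁹ J.
Energy delivered: (1.13 W)(335.4 s) = 379.0 J.
Photons incident: 379.0 / 6.347×10⁻¹⁹ = 5.971×10²⁰, i.e. 5.971×10²⁰/6.022×10²³ = 9.915×10⁻⁴ mol.
Photons absorbed: 0.636 × 9.915×10⁻⁴ = 6.306×10⁻⁴ mol.
Product formed: 0.23 × 6.306×10⁻⁴ = 1.450×10⁻⁴ mol.
Rate: 1.450×10⁻⁴ mol / (335.4 s × 0.125 L) = 3.5×10⁻⁶ M s⁻¹.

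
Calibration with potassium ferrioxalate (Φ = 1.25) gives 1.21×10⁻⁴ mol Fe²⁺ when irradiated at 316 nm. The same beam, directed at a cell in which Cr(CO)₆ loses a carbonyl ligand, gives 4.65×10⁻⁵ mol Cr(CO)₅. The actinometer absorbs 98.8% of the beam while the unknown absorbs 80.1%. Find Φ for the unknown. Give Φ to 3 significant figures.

Φ = 0.593

Photons absorbed by the actinometer: 1.21×10⁻⁴ / 1.25 = 9.680×10⁻⁵ mol.
Incident flux: 9.680×10⁻⁵ / 0.988 = 9.798×10⁻⁵ einstein.
Absorbed by unknown: 0.801 × 9.798×10⁻⁵ = 7.848×10⁻⁵ mol.
Φ(unknown) = 4.65×10⁻⁵ / 7.848×10⁻⁵ = 0.593.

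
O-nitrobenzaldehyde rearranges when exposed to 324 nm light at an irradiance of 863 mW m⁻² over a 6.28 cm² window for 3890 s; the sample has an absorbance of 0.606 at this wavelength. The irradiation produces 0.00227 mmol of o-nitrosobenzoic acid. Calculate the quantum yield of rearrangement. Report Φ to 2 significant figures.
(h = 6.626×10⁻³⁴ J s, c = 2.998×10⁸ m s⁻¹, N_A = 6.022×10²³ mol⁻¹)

Product: 0.00227 mmol = 2.27×10⁻⁶ mol.
Photon energy at 324 nm: hc/λ = (6.626×10⁻³⁴)(2.998×10⁸)/(324×10⁻⁹) = 6.131×10⁻¹⁹ J.
Energy delivered: (863 mW m⁻²)(6.28×10⁻⁴ m²)(3890 s) = 2.108 J.
Photons incident: 2.108 / 6.131×10⁻¹⁹ = 3.438×10¹⁸, i.e. 3.438×10¹⁸/6.022×10²³ = 5.709×10⁻⁶ mol.
Fraction absorbed: 1 − 10^(−0.606) = 0.7523.
Photons absorbed: 0.7523 × 5.709×10⁻⁶ = 4.295×10⁻⁶ mol.
Φ = 2.27×10⁻⁶ mol / 4.295×10⁻⁶ mol photons = 0.53.

Φ = 0.53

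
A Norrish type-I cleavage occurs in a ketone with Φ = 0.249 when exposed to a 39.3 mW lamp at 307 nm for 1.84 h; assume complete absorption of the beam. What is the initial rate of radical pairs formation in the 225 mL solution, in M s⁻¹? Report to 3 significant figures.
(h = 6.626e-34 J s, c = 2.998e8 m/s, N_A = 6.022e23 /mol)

Photon energy at 307 nm: hc/λ = (6.626e-34)(2.998e8)/(307e-9) = 6.471e-19 J.
Energy delivered: (39.3 mW)(6624 s) = 260.3 J.
Photons incident: 260.3 / 6.471e-19 = 4.023e20, i.e. 4.023e20/6.022e23 = 6.681e-4 mol.
Product formed: 0.249 × 6.681e-4 = 1.664e-4 mol.
Rate: 1.664e-4 mol / (6624 s × 0.225 L) = 1.12e-7 M s⁻¹.

1.12e-7 M s⁻¹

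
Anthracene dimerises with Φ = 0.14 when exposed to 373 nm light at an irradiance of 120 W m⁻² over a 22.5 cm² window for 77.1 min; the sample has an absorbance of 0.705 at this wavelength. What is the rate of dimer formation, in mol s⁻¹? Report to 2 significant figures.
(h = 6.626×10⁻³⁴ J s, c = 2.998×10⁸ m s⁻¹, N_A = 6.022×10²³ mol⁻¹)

9.5×10⁻⁸ mol s⁻¹

Photon energy at 373 nm: hc/λ = (6.626×10⁻³⁴)(2.998×10⁸)/(373×10⁻⁹) = 5.326×10⁻¹⁹ J.
Energy delivered: (120 W m⁻²)(22.5×10⁻⁴ m²)(4626 s) = 1249 J.
Photons incident: 1249 / 5.326×10⁻¹⁹ = 2.345×10²¹, i.e. 2.345×10²¹/6.022×10²³ = 0.003894 mol.
Fraction absorbed: 1 − 10^(−0.705) = 0.8028.
Photons absorbed: 0.8028 × 0.003894 = 0.003126 mol.
Product formed: 0.14 × 0.003126 = 4.376×10⁻⁴ mol.
Rate: 4.376×10⁻⁴ / 4626 s = 9.5×10⁻⁸ mol s⁻¹.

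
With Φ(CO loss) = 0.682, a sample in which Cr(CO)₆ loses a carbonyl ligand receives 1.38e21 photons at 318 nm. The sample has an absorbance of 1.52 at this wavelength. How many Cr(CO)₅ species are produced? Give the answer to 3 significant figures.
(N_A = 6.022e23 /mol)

9.13e20 species

Moles of photons: 1.38e21 / 6.022e23 = 0.002292 mol.
Fraction absorbed: 1 − 10^(−1.52) = 0.9698.
Photons absorbed: 0.9698 × 0.002292 = 0.002223 mol.
Product: Φ × n_abs = 0.682 × 0.002223 = 0.001516 mol.
As a count: 0.001516 × 6.022e23 = 9.13e20.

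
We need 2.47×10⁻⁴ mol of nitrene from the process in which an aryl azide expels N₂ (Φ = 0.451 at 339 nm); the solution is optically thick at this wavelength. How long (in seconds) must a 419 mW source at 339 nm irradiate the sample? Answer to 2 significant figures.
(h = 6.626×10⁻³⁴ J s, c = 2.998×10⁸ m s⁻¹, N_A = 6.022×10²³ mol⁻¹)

t ≈ 460 s

Photons that must be absorbed: 2.47×10⁻⁴ / 0.451 = 5.477×10⁻⁴ mol.
Photon energy: hc/λ = 5.860×10⁻¹⁹ J; per mole, 3.529×10⁵ J mol⁻¹.
Energy required: 5.477×10⁻⁴ × 3.529×10⁵ = 193.3 J.
Time: 193.3 J / 0.419 W = 460 s.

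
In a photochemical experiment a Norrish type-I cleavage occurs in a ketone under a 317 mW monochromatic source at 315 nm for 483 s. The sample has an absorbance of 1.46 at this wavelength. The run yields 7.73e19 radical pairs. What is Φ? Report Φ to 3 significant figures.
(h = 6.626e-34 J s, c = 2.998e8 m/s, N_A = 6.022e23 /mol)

Product: 7.73e19 / 6.022e23 = 1.284e-4 mol.
Photon energy at 315 nm: hc/λ = (6.626e-34)(2.998e8)/(315e-9) = 6.306e-19 J.
Energy delivered: (317 mW)(483 s) = 153.1 J.
Photons incident: 153.1 / 6.306e-19 = 2.428e20, i.e. 2.428e20/6.022e23 = 4.032e-4 mol.
Fraction absorbed: 1 − 10^(−1.46) = 0.9653.
Photons absorbed: 0.9653 × 4.032e-4 = 3.892e-4 mol.
Φ = 1.284e-4 mol / 3.892e-4 mol photons = 0.330.

Φ = 0.330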